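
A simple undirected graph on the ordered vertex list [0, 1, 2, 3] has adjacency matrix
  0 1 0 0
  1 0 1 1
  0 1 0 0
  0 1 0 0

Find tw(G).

1

A width-1 tree decomposition is:
Bags: B1 = {1, 3}  B2 = {1, 2}  B3 = {0, 1}
Tree: B1–B2, B1–B3
Each bag holds 2 vertices, so the decomposition has width 1, which upper-bounds the treewidth. G has an edge, so its treewidth is at least 1. Hence tw(G) = 1 exactly.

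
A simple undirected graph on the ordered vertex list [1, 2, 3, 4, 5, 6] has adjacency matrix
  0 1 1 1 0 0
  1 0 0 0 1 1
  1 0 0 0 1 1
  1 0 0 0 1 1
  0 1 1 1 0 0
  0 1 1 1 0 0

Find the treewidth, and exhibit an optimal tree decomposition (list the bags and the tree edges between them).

Treewidth 3.
Bags: B1 = {1, 4, 5, 6}  B2 = {1, 3, 5, 6}  B3 = {1, 2, 5, 6}
Tree: B1–B2, B2–B3

Every bag has size at most 4, so the width is 4 − 1 = 3 and tw(G) ≤ 3. For the lower bound: the 4 vertex sets {4,6}, {1,3}, {5}, {2} are disjoint, each induces a connected subgraph, and every pair is joined by at least one edge of G. Contracting each set to a single vertex therefore yields K_{4} as a minor, and since treewidth is minor-monotone, tw(G) ≥ tw(K_{4}) = 3. Therefore the treewidth is 3.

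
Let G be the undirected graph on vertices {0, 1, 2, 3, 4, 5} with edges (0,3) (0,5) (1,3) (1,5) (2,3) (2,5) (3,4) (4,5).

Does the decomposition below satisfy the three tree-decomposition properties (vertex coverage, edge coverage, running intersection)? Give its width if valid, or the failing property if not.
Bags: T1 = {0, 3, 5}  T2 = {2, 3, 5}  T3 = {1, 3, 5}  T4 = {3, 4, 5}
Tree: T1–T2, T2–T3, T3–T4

Checking the three conditions: (i) the bags cover all of {0, 1, 2, 3, 4, 5}; (ii) for each edge, some bag contains both endpoints; (iii) the bags containing any fixed vertex form a subtree. All hold, so the decomposition is valid with width 3 − 1 = 2.

Yes; width 2.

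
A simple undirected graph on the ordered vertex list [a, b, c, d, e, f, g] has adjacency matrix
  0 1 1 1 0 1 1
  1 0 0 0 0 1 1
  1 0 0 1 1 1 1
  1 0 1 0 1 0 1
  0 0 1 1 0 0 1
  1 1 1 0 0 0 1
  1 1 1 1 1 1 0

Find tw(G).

A width-3 tree decomposition is:
Bags: B1 = {a, c, d, g}  B2 = {a, c, f, g}  B3 = {a, b, f, g}  B4 = {c, d, e, g}
Tree: B1–B2, B2–B3, B1–B4
Each bag holds 4 vertices, so the decomposition has width 3, which upper-bounds the treewidth. Conversely, {c, d, e, g} is a clique of size 4, and the vertices of any clique must share a bag in every tree decomposition; so some bag has ≥ 4 vertices and tw(G) ≥ 3. The upper and lower bounds meet at 3, so that is the treewidth.

3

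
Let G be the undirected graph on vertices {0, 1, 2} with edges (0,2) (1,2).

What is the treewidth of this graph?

1

A width-1 tree decomposition is:
Bags: B1 = {0, 2}  B2 = {1, 2}
Tree: B1–B2
Each bag holds 2 vertices, so the decomposition has width 1, which upper-bounds the treewidth. Any graph with an edge has treewidth ≥ 1, and G has the edge 0–2. Combining the bounds, tw(G) = 1.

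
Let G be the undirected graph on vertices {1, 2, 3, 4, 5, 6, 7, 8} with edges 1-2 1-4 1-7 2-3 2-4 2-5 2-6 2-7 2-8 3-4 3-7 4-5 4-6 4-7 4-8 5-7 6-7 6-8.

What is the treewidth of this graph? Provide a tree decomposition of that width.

Treewidth 3.
One optimal decomposition is:
Bags: B1 = {2, 4, 6, 7}  B2 = {2, 3, 4, 7}  B3 = {2, 4, 5, 7}  B4 = {1, 2, 4, 7}  B5 = {2, 4, 6, 8}
Tree: B1–B2, B2–B3, B3–B4, B1–B5

Each bag holds 4 vertices, so the decomposition has width 3, which upper-bounds the treewidth. For the lower bound, the 4 vertices {2, 4, 6, 8} are pairwise adjacent, and any tree decomposition puts a clique entirely inside one bag — forcing width ≥ 3. The upper and lower bounds meet at 3, so that is the treewidth.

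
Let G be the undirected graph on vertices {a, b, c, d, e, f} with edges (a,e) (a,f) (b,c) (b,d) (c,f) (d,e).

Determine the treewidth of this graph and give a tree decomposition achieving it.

Treewidth 2.
One optimal decomposition is:
Bags: B1 = {a, d, e}  B2 = {a, b, d}  B3 = {a, b, c}  B4 = {a, c, f}
Tree: B1–B2, B2–B3, B3–B4

Each bag holds 3 vertices, so the decomposition has width 2, which upper-bounds the treewidth. The edges a–e–d–b–c–f–a form a cycle, so G is not a tree and its treewidth is at least 2. The upper and lower bounds meet at 2, so that is the treewidth.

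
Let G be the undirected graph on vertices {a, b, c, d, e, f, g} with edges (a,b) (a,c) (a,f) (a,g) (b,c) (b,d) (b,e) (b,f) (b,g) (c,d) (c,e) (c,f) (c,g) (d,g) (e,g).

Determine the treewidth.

3

A width-3 tree decomposition is:
Bags: B1 = {b, c, e, g}  B2 = {a, b, c, g}  B3 = {a, b, c, f}  B4 = {b, c, d, g}
Tree: B1–B2, B2–B3, B2–B4
The largest bag has 4 vertices, giving width 3; this decomposition certifies tw(G) ≤ 3. For the lower bound, the 4 vertices {b, c, d, g} are pairwise adjacent, and any tree decomposition puts a clique entirely inside one bag — forcing width ≥ 3. Hence tw(G) = 3 exactly.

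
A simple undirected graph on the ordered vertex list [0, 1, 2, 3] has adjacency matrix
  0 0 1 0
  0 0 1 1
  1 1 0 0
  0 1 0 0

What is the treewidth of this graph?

1

A width-1 tree decomposition is:
Bags: B1 = {1, 2}  B2 = {0, 2}  B3 = {1, 3}
Tree: B1–B2, B1–B3
The largest bag has 2 vertices, giving width 1; this decomposition certifies tw(G) ≤ 1. Any graph with an edge has treewidth ≥ 1, and G has the edge 2–1. Combining the bounds, tw(G) = 1.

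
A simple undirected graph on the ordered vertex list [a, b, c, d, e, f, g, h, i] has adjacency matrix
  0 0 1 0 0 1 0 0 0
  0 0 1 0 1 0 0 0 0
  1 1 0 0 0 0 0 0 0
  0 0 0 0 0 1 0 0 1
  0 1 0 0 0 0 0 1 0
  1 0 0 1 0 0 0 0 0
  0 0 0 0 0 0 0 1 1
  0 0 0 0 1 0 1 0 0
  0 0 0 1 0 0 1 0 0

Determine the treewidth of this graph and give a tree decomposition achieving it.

Treewidth 2.
Bags: B1 = {a, d, f}  B2 = {a, c, d}  B3 = {b, c, d}  B4 = {b, d, e}  B5 = {d, e, h}  B6 = {d, g, h}  B7 = {d, g, i}
Tree: B1–B2, B2–B3, B3–B4, B4–B5, B5–B6, B6–B7

Every bag has size at most 3, so the width is 3 − 1 = 2 and tw(G) ≤ 2. Since d–f–a–c–b–e–h–g–i–d is a cycle in G, G is not acyclic. Forests are exactly the graphs of treewidth ≤ 1, so tw(G) ≥ 2. Combining the bounds, tw(G) = 2.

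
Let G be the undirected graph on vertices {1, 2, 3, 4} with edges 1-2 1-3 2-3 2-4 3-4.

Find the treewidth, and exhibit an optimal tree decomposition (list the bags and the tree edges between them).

Treewidth 2.
One optimal decomposition is:
Bags: B1 = {1, 2, 3}  B2 = {2, 3, 4}
Tree: B1–B2

The largest bag has 3 vertices, giving width 2; this decomposition certifies tw(G) ≤ 2. On the other hand G contains the 3-clique {1, 2, 3}. A clique must lie in a single bag of any decomposition, so no decomposition can have width below 2. Combining the bounds, tw(G) = 2.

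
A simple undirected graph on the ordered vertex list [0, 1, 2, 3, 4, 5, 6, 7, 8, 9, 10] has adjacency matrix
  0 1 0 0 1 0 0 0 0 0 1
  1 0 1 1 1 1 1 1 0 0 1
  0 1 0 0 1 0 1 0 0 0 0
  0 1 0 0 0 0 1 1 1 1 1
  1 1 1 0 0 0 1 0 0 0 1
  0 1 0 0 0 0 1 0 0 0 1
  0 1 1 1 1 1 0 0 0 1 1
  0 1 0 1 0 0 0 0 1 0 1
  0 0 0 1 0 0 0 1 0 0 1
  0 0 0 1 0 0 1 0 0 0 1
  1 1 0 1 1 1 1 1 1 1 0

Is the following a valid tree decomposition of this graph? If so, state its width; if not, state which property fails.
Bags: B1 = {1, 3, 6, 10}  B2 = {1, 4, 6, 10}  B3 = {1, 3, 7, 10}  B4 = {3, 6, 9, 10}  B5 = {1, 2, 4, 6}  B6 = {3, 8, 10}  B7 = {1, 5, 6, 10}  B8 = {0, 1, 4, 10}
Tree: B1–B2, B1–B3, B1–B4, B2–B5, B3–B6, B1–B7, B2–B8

A tree decomposition must satisfy three properties: every vertex lies in some bag; for every edge, both endpoints lie together in some bag; and for every vertex, the bags containing it form a connected subtree. Here edge (7,8) lies in no bag, so the decomposition is invalid.

No — edge (7,8) lies in no bag.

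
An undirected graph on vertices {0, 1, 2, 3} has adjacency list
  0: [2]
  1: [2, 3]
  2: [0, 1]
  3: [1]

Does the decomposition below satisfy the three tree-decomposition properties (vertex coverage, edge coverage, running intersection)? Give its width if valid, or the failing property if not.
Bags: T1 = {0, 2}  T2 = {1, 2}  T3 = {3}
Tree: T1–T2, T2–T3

A tree decomposition must satisfy three properties: every vertex lies in some bag; for every edge, both endpoints lie together in some bag; and for every vertex, the bags containing it form a connected subtree. Here edge (1,3) lies in no bag, so the decomposition is invalid.

No — edge (1,3) lies in no bag.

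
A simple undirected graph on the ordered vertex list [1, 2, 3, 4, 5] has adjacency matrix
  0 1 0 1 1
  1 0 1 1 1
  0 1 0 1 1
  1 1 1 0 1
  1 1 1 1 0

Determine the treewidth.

3

A width-3 tree decomposition is:
Bags: B1 = {1, 2, 4, 5}  B2 = {2, 3, 4, 5}
Tree: B1–B2
Every bag has size at most 4, so the width is 4 − 1 = 3 and tw(G) ≤ 3. Conversely, {1, 2, 4, 5} is a clique of size 4, and the vertices of any clique must share a bag in every tree decomposition; so some bag has ≥ 4 vertices and tw(G) ≥ 3. Therefore the treewidth is 3.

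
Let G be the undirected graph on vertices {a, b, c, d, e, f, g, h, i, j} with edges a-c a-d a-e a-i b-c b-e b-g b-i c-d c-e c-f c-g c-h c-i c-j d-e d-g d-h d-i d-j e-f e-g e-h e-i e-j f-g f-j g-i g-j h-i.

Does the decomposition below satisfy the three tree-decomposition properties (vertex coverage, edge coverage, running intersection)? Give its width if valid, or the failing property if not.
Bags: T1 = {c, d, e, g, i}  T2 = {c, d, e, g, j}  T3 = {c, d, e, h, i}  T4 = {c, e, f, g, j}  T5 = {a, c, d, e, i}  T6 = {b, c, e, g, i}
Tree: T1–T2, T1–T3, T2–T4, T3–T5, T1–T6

Yes; width 4.

Vertex coverage: the bags together contain {a, b, c, d, e, f, g, h, i, j}, the full vertex set. Edge coverage: each edge of G has both endpoints in at least one bag. Running intersection: for every vertex, the bags containing it form a connected subtree. All three properties hold, so this is a valid tree decomposition of width max|bag| − 1 = 4, and hence tw(G) ≤ 4.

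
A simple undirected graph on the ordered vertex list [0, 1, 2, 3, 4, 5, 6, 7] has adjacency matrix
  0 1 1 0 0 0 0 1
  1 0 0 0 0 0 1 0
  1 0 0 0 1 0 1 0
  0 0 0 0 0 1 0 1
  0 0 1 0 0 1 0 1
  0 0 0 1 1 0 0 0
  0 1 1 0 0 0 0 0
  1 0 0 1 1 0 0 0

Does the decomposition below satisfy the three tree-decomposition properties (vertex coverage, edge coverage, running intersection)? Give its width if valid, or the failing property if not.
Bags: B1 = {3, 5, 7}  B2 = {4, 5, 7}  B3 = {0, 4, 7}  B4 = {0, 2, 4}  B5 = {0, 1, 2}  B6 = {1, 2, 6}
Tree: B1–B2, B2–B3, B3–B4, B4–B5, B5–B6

Yes; width 2.

Vertex coverage: the bags together contain {0, 1, 2, 3, 4, 5, 6, 7}, the full vertex set. Edge coverage: each edge of G has both endpoints in at least one bag. Running intersection: for every vertex, the bags containing it form a connected subtree. All three properties hold, so this is a valid tree decomposition of width max|bag| − 1 = 2, and hence tw(G) ≤ 2.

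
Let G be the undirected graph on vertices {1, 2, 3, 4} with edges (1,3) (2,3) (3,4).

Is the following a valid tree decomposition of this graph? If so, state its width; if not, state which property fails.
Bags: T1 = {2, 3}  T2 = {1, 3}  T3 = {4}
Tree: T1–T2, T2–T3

A tree decomposition must satisfy three properties: every vertex lies in some bag; for every edge, both endpoints lie together in some bag; and for every vertex, the bags containing it form a connected subtree. Here edge (3,4) lies in no bag, so the decomposition is invalid.

No — edge (3,4) lies in no bag.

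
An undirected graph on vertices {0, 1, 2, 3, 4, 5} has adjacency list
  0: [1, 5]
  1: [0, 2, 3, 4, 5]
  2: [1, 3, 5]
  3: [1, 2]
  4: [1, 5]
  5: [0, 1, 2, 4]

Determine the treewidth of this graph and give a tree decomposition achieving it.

Every bag has size at most 3, so the width is 3 − 1 = 2 and tw(G) ≤ 2. Conversely, {1, 2, 3} is a clique of size 3, and the vertices of any clique must share a bag in every tree decomposition; so some bag has ≥ 3 vertices and tw(G) ≥ 2. The upper and lower bounds meet at 2, so that is the treewidth.

Treewidth 2.
One optimal decomposition is:
Bags: B1 = {0, 1, 5}  B2 = {1, 2, 5}  B3 = {1, 4, 5}  B4 = {1, 2, 3}
Tree: B1–B2, B2–B3, B2–B4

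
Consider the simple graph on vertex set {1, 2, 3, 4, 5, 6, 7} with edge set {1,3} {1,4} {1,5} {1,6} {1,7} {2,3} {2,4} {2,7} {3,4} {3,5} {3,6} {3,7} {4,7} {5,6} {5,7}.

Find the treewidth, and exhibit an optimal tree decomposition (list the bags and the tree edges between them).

Each bag holds 4 vertices, so the decomposition has width 3, which upper-bounds the treewidth. Conversely, {1, 3, 4, 7} is a clique of size 4, and the vertices of any clique must share a bag in every tree decomposition; so some bag has ≥ 4 vertices and tw(G) ≥ 3. Combining the bounds, tw(G) = 3.

Treewidth 3.
One such decomposition:
Bags: B1 = {2, 3, 4, 7}  B2 = {1, 3, 4, 7}  B3 = {1, 3, 5, 7}  B4 = {1, 3, 5, 6}
Tree: B1–B2, B2–B3, B3–B4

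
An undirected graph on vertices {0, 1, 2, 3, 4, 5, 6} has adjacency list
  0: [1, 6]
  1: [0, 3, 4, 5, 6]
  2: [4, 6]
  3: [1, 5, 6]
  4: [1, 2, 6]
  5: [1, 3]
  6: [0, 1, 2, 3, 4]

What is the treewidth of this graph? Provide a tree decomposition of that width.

Each bag holds 3 vertices, so the decomposition has width 2, which upper-bounds the treewidth. Conversely, {1, 3, 5} is a clique of size 3, and the vertices of any clique must share a bag in every tree decomposition; so some bag has ≥ 3 vertices and tw(G) ≥ 2. Combining the bounds, tw(G) = 2.

Treewidth 2.
Bags: B1 = {1, 4, 6}  B2 = {2, 4, 6}  B3 = {1, 3, 6}  B4 = {1, 3, 5}  B5 = {0, 1, 6}
Tree: B1–B2, B1–B3, B3–B4, B1–B5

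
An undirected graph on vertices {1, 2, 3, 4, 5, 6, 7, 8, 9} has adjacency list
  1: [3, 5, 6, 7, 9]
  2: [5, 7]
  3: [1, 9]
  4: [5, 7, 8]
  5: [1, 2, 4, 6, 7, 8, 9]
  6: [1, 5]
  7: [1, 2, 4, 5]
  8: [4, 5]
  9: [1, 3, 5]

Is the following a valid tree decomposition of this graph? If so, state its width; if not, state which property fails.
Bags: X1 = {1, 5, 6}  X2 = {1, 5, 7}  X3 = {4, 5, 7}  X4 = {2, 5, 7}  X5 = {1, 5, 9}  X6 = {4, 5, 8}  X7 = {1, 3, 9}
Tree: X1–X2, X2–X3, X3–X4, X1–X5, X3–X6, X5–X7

Yes; width 2.

Checking the three conditions: (i) the bags cover all of {1, 2, 3, 4, 5, 6, 7, 8, 9}; (ii) for each edge, some bag contains both endpoints; (iii) the bags containing any fixed vertex form a subtree. All hold, so the decomposition is valid with width 3 − 1 = 2.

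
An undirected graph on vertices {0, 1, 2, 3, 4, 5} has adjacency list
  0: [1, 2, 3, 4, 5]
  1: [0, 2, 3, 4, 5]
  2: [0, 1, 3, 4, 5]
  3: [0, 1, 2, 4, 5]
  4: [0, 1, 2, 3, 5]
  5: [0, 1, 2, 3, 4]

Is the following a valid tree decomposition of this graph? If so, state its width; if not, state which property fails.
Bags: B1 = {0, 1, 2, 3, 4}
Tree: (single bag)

No — vertex 5 appears in no bag.

A tree decomposition must satisfy three properties: every vertex lies in some bag; for every edge, both endpoints lie together in some bag; and for every vertex, the bags containing it form a connected subtree. Here vertex 5 appears in no bag, so the decomposition is invalid.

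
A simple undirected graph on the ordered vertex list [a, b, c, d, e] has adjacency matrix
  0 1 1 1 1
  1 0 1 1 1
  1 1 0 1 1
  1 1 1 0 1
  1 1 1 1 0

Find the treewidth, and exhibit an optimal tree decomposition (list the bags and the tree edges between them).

Treewidth 4.
One such decomposition:
Bags: B1 = {a, b, c, d, e}
Tree: (single bag)

With just one bag of size 5, the width is 5 − 1 = 4, so tw(G) ≤ 4. On the other hand G contains the 5-clique {a, b, c, d, e}. A clique must lie in a single bag of any decomposition, so no decomposition can have width below 4. Combining the bounds, tw(G) = 4.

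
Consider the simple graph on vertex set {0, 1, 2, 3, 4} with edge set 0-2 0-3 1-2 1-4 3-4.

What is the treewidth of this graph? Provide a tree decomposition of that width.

Every bag has size at most 3, so the width is 3 − 1 = 2 and tw(G) ≤ 2. For the lower bound, G contains the cycle 0–3–4–1–2–0, so G is not a forest; only forests have treewidth ≤ 1, hence tw(G) ≥ 2. Combining the bounds, tw(G) = 2.

Treewidth 2.
Bags: B1 = {0, 3, 4}  B2 = {0, 1, 4}  B3 = {0, 1, 2}
Tree: B1–B2, B2–B3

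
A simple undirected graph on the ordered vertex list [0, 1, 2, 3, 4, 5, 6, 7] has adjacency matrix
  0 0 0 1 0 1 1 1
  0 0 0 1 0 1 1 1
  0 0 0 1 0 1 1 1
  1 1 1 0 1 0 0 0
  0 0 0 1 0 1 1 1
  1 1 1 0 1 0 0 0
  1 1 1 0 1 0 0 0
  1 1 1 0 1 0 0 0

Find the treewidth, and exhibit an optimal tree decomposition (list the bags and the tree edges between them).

The largest bag has 5 vertices, giving width 4; this decomposition certifies tw(G) ≤ 4. For the lower bound: the 5 vertex sets {3,4}, {1,7}, {2,6}, {0}, {5} are disjoint, each induces a connected subgraph, and every pair is joined by at least one edge of G. Contracting each set to a single vertex therefore yields K_{5} as a minor, and since treewidth is minor-monotone, tw(G) ≥ tw(K_{5}) = 4. Combining the bounds, tw(G) = 4.

Treewidth 4.
Bags: B1 = {0, 1, 2, 3, 4}  B2 = {0, 1, 2, 4, 7}  B3 = {0, 1, 2, 4, 6}  B4 = {0, 1, 2, 4, 5}
Tree: B1–B2, B2–B3, B3–B4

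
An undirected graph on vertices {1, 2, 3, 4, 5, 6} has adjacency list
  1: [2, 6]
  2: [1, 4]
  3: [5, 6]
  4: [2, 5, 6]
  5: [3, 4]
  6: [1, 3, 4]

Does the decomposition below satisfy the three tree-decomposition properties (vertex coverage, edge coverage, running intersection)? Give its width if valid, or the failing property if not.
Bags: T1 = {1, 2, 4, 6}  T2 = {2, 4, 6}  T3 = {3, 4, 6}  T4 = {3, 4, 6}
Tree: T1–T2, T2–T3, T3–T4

A tree decomposition must satisfy three properties: every vertex lies in some bag; for every edge, both endpoints lie together in some bag; and for every vertex, the bags containing it form a connected subtree. Here vertex 5 appears in no bag, so the decomposition is invalid.

No — vertex 5 appears in no bag.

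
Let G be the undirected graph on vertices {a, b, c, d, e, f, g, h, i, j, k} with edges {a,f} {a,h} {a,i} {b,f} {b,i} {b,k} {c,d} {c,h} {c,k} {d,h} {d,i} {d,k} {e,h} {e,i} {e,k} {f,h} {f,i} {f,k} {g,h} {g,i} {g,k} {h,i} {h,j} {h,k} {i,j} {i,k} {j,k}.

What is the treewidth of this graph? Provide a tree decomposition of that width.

Treewidth 3.
One optimal decomposition is:
Bags: B1 = {f, h, i, k}  B2 = {d, h, i, k}  B3 = {a, f, h, i}  B4 = {c, d, h, k}  B5 = {b, f, i, k}  B6 = {h, i, j, k}  B7 = {e, h, i, k}  B8 = {g, h, i, k}
Tree: B1–B2, B1–B3, B2–B4, B1–B5, B1–B6, B2–B7, B2–B8

Every bag has size at most 4, so the width is 4 − 1 = 3 and tw(G) ≤ 3. For the lower bound, the 4 vertices {a, f, h, i} are pairwise adjacent, and any tree decomposition puts a clique entirely inside one bag — forcing width ≥ 3. Therefore the treewidth is 3.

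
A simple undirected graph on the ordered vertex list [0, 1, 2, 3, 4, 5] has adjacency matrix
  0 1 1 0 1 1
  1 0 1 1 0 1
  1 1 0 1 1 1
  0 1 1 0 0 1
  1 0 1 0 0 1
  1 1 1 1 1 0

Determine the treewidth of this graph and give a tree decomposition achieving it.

The largest bag has 4 vertices, giving width 3; this decomposition certifies tw(G) ≤ 3. Conversely, {0, 1, 2, 5} is a clique of size 4, and the vertices of any clique must share a bag in every tree decomposition; so some bag has ≥ 4 vertices and tw(G) ≥ 3. The upper and lower bounds meet at 3, so that is the treewidth.

Treewidth 3.
Bags: B1 = {0, 1, 2, 5}  B2 = {1, 2, 3, 5}  B3 = {0, 2, 4, 5}
Tree: B1–B2, B1–B3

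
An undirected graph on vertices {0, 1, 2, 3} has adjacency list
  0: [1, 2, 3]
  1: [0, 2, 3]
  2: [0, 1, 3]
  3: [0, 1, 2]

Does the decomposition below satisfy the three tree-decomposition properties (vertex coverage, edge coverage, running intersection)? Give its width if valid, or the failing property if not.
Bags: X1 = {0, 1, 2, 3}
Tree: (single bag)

Checking the three conditions: (i) the bags cover all of {0, 1, 2, 3}; (ii) for each edge, some bag contains both endpoints; (iii) the bags containing any fixed vertex form a subtree. All hold, so the decomposition is valid with width 4 − 1 = 3.

Yes; width 3.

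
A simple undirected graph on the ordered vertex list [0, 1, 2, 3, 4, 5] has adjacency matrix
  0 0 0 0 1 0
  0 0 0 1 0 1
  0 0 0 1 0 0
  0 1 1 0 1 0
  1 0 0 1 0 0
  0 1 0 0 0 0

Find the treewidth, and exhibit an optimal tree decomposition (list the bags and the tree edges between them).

Treewidth 1.
One optimal decomposition is:
Bags: B1 = {3, 4}  B2 = {2, 3}  B3 = {1, 3}  B4 = {0, 4}  B5 = {1, 5}
Tree: B1–B2, B2–B3, B1–B4, B3–B5

The largest bag has 2 vertices, giving width 1; this decomposition certifies tw(G) ≤ 1. G has an edge, so its treewidth is at least 1. The upper and lower bounds meet at 1, so that is the treewidth.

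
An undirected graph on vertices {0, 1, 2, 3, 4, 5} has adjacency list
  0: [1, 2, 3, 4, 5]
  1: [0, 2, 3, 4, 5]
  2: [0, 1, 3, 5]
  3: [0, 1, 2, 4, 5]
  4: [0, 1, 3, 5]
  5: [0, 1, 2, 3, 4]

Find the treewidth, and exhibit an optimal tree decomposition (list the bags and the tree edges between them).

Treewidth 4.
One optimal decomposition is:
Bags: B1 = {0, 1, 3, 4, 5}  B2 = {0, 1, 2, 3, 5}
Tree: B1–B2

Each bag holds 5 vertices, so the decomposition has width 4, which upper-bounds the treewidth. For the lower bound, the 5 vertices {0, 1, 2, 3, 5} are pairwise adjacent, and any tree decomposition puts a clique entirely inside one bag — forcing width ≥ 4. Hence tw(G) = 4 exactly.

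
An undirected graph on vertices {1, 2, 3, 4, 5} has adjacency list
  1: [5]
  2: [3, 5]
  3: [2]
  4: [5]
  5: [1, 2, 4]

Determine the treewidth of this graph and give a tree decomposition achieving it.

Treewidth 1.
One optimal decomposition is:
Bags: B1 = {2, 3}  B2 = {2, 5}  B3 = {4, 5}  B4 = {1, 5}
Tree: B1–B2, B2–B3, B3–B4

Every bag has size at most 2, so the width is 2 − 1 = 1 and tw(G) ≤ 1. G has an edge, so its treewidth is at least 1. The upper and lower bounds meet at 1, so that is the treewidth.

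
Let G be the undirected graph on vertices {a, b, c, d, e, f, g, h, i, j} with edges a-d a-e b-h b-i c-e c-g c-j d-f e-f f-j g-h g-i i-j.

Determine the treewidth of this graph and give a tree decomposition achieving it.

The largest bag has 3 vertices, giving width 2; this decomposition certifies tw(G) ≤ 2. For the lower bound, G contains the cycle d–a–e–f–d, so G is not a forest; only forests have treewidth ≤ 1, hence tw(G) ≥ 2. Combining the bounds, tw(G) = 2.

Treewidth 2.
One optimal decomposition is:
Bags: B1 = {a, d, f}  B2 = {a, e, f}  B3 = {e, f, j}  B4 = {c, e, j}  B5 = {c, i, j}  B6 = {c, g, i}  B7 = {b, g, i}  B8 = {b, g, h}
Tree: B1–B2, B2–B3, B3–B4, B4–B5, B5–B6, B6–B7, B7–B8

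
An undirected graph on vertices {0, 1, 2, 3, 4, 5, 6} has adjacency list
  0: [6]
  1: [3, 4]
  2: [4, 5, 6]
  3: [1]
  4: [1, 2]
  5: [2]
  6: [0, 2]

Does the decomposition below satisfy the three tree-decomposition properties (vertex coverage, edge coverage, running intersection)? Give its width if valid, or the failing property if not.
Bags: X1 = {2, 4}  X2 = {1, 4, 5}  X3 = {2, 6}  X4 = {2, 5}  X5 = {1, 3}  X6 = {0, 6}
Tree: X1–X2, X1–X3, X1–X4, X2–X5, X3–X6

A tree decomposition must satisfy three properties: every vertex lies in some bag; for every edge, both endpoints lie together in some bag; and for every vertex, the bags containing it form a connected subtree. Here bags containing vertex 5 are not connected in the tree, so the decomposition is invalid.

No — bags containing vertex 5 are not connected in the tree.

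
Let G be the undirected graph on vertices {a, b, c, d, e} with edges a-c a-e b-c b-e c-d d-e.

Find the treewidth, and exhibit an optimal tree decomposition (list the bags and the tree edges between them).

Each bag holds 3 vertices, so the decomposition has width 2, which upper-bounds the treewidth. Since d–c–b–e–d is a cycle in G, G is not acyclic. Forests are exactly the graphs of treewidth ≤ 1, so tw(G) ≥ 2. The upper and lower bounds meet at 2, so that is the treewidth.

Treewidth 2.
One such decomposition:
Bags: B1 = {c, d, e}  B2 = {b, c, e}  B3 = {a, c, e}
Tree: B1–B2, B2–B3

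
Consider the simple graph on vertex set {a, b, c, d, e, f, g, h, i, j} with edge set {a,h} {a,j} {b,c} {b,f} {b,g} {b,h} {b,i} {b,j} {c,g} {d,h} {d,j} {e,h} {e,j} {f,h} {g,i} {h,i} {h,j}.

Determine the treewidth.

A width-2 tree decomposition is:
Bags: B1 = {b, g, i}  B2 = {b, h, i}  B3 = {b, h, j}  B4 = {b, f, h}  B5 = {b, c, g}  B6 = {e, h, j}  B7 = {a, h, j}  B8 = {d, h, j}
Tree: B1–B2, B2–B3, B3–B4, B1–B5, B3–B6, B6–B7, B6–B8
Each bag holds 3 vertices, so the decomposition has width 2, which upper-bounds the treewidth. On the other hand G contains the 3-clique {b, c, g}. A clique must lie in a single bag of any decomposition, so no decomposition can have width below 2. Combining the bounds, tw(G) = 2.

2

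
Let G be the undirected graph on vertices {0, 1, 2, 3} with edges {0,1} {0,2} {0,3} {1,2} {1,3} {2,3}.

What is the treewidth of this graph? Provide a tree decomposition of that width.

With just one bag of size 4, the width is 4 − 1 = 3, so tw(G) ≤ 3. Conversely, {0, 1, 2, 3} is a clique of size 4, and the vertices of any clique must share a bag in every tree decomposition; so some bag has ≥ 4 vertices and tw(G) ≥ 3. The upper and lower bounds meet at 3, so that is the treewidth.

Treewidth 3.
Bags: B1 = {0, 1, 2, 3}
Tree: (single bag)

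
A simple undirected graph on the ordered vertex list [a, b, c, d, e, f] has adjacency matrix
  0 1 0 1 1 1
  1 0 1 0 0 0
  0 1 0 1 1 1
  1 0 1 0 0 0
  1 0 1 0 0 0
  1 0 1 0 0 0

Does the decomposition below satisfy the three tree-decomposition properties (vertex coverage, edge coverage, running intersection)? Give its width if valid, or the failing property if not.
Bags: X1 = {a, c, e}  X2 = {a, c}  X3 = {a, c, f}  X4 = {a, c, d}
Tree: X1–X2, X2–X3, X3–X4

No — vertex b appears in no bag.

A tree decomposition must satisfy three properties: every vertex lies in some bag; for every edge, both endpoints lie together in some bag; and for every vertex, the bags containing it form a connected subtree. Here vertex b appears in no bag, so the decomposition is invalid.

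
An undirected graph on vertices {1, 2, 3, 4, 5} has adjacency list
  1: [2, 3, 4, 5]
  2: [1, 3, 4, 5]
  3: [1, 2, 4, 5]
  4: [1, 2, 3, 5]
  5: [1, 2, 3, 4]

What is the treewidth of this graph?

A width-4 tree decomposition is:
Bags: B1 = {1, 2, 3, 4, 5}
Tree: (single bag)
With just one bag of size 5, the width is 5 − 1 = 4, so tw(G) ≤ 4. On the other hand G contains the 5-clique {1, 2, 3, 4, 5}. A clique must lie in a single bag of any decomposition, so no decomposition can have width below 4. Therefore the treewidth is 4.

4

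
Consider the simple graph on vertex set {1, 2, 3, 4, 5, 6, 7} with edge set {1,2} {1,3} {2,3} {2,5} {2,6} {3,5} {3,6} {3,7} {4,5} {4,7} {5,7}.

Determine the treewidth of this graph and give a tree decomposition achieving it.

The largest bag has 3 vertices, giving width 2; this decomposition certifies tw(G) ≤ 2. On the other hand G contains the 3-clique {1, 2, 3}. A clique must lie in a single bag of any decomposition, so no decomposition can have width below 2. The upper and lower bounds meet at 2, so that is the treewidth.

Treewidth 2.
One such decomposition:
Bags: B1 = {3, 5, 7}  B2 = {2, 3, 5}  B3 = {2, 3, 6}  B4 = {1, 2, 3}  B5 = {4, 5, 7}
Tree: B1–B2, B2–B3, B2–B4, B1–B5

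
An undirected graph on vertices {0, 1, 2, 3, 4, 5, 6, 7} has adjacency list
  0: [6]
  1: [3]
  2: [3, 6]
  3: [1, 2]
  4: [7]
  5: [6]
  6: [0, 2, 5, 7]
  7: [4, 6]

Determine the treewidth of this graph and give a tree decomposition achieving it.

Treewidth 1.
One optimal decomposition is:
Bags: B1 = {2, 6}  B2 = {5, 6}  B3 = {2, 3}  B4 = {6, 7}  B5 = {4, 7}  B6 = {0, 6}  B7 = {1, 3}
Tree: B1–B2, B1–B3, B1–B4, B4–B5, B4–B6, B3–B7

The largest bag has 2 vertices, giving width 1; this decomposition certifies tw(G) ≤ 1. Any graph with an edge has treewidth ≥ 1, and G has the edge 6–2. Therefore the treewidth is 1.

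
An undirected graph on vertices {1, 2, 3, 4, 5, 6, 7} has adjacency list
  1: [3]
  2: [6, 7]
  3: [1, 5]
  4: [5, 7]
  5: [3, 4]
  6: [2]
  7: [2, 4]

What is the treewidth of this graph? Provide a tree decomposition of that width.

Treewidth 1.
Bags: B1 = {1, 3}  B2 = {3, 5}  B3 = {4, 5}  B4 = {4, 7}  B5 = {2, 7}  B6 = {2, 6}
Tree: B1–B2, B2–B3, B3–B4, B4–B5, B5–B6

The largest bag has 2 vertices, giving width 1; this decomposition certifies tw(G) ≤ 1. Any graph with an edge has treewidth ≥ 1, and G has the edge 1–3. Combining the bounds, tw(G) = 1.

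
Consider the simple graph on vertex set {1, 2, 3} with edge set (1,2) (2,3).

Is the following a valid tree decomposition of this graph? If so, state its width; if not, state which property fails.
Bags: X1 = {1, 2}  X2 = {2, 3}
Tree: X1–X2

Yes; width 1.

Checking the three conditions: (i) the bags cover all of {1, 2, 3}; (ii) for each edge, some bag contains both endpoints; (iii) the bags containing any fixed vertex form a subtree. All hold, so the decomposition is valid with width 2 − 1 = 1.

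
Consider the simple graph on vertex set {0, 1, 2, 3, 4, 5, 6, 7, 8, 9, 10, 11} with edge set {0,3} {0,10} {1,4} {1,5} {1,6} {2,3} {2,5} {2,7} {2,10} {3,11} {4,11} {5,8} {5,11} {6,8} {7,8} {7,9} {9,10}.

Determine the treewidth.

3

A width-3 tree decomposition is:
Bags: B1 = {0, 7, 9, 10}  B2 = {0, 2, 7, 10}  B3 = {0, 2, 3, 7}  B4 = {2, 3, 7, 8}  B5 = {2, 3, 5, 8}  B6 = {3, 5, 8, 11}  B7 = {5, 6, 8, 11}  B8 = {1, 5, 6, 11}  B9 = {1, 4, 6, 11}
Tree: B1–B2, B2–B3, B3–B4, B4–B5, B5–B6, B6–B7, B7–B8, B8–B9
Every bag has size at most 4, so the width is 4 − 1 = 3 and tw(G) ≤ 3. For the lower bound: the 4 vertex sets {0,9,10}, {7}, {2}, {3,5,8,11} are disjoint, each induces a connected subgraph, and every pair is joined by at least one edge of G. Contracting each set to a single vertex therefore yields K_{4} as a minor, and since treewidth is minor-monotone, tw(G) ≥ tw(K_{4}) = 3. Therefore the treewidth is 3.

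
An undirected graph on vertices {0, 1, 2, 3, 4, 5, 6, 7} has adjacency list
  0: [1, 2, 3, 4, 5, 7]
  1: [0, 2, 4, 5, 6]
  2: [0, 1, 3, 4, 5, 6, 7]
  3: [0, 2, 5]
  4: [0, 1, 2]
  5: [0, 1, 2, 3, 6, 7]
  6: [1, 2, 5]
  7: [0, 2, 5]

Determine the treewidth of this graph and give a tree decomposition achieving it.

The largest bag has 4 vertices, giving width 3; this decomposition certifies tw(G) ≤ 3. On the other hand G contains the 4-clique {0, 1, 2, 4}. A clique must lie in a single bag of any decomposition, so no decomposition can have width below 3. Hence tw(G) = 3 exactly.

Treewidth 3.
One optimal decomposition is:
Bags: B1 = {0, 1, 2, 5}  B2 = {0, 2, 5, 7}  B3 = {1, 2, 5, 6}  B4 = {0, 2, 3, 5}  B5 = {0, 1, 2, 4}
Tree: B1–B2, B1–B3, B1–B4, B1–B5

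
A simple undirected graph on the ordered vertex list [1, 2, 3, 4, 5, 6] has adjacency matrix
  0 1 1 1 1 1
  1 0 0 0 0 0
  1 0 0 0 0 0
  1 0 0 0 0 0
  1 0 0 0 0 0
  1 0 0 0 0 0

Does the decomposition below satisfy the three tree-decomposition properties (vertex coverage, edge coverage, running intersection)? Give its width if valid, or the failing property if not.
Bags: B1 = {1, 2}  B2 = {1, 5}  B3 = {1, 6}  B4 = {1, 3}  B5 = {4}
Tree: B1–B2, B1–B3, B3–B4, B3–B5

No — edge (1,4) lies in no bag.

A tree decomposition must satisfy three properties: every vertex lies in some bag; for every edge, both endpoints lie together in some bag; and for every vertex, the bags containing it form a connected subtree. Here edge (1,4) lies in no bag, so the decomposition is invalid.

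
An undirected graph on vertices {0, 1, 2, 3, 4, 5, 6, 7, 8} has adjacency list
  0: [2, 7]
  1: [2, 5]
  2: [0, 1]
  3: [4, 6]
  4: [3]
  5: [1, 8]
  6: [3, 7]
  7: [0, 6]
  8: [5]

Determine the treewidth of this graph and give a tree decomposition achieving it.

Treewidth 1.
One such decomposition:
Bags: B1 = {3, 4}  B2 = {3, 6}  B3 = {6, 7}  B4 = {0, 7}  B5 = {0, 2}  B6 = {1, 2}  B7 = {1, 5}  B8 = {5, 8}
Tree: B1–B2, B2–B3, B3–B4, B4–B5, B5–B6, B6–B7, B7–B8

Each bag holds 2 vertices, so the decomposition has width 1, which upper-bounds the treewidth. Since G has at least one edge (e.g. 4–3), it is not an edgeless graph, so tw(G) ≥ 1. Hence tw(G) = 1 exactly.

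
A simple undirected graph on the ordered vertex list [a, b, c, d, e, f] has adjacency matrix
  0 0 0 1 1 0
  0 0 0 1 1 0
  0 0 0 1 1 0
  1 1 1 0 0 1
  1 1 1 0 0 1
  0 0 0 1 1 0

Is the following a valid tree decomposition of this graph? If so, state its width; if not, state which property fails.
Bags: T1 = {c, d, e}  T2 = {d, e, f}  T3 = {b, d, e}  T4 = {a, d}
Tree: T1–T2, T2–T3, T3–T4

No — edge (e,a) lies in no bag.

A tree decomposition must satisfy three properties: every vertex lies in some bag; for every edge, both endpoints lie together in some bag; and for every vertex, the bags containing it form a connected subtree. Here edge (e,a) lies in no bag, so the decomposition is invalid.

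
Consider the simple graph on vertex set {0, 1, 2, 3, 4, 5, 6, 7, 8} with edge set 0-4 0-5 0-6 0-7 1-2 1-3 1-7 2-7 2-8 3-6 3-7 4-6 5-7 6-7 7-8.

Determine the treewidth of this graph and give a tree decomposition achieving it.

Treewidth 2.
One such decomposition:
Bags: B1 = {1, 3, 7}  B2 = {3, 6, 7}  B3 = {0, 6, 7}  B4 = {0, 4, 6}  B5 = {1, 2, 7}  B6 = {2, 7, 8}  B7 = {0, 5, 7}
Tree: B1–B2, B2–B3, B3–B4, B1–B5, B5–B6, B3–B7

The largest bag has 3 vertices, giving width 2; this decomposition certifies tw(G) ≤ 2. Conversely, {0, 4, 6} is a clique of size 3, and the vertices of any clique must share a bag in every tree decomposition; so some bag has ≥ 3 vertices and tw(G) ≥ 2. Hence tw(G) = 2 exactly.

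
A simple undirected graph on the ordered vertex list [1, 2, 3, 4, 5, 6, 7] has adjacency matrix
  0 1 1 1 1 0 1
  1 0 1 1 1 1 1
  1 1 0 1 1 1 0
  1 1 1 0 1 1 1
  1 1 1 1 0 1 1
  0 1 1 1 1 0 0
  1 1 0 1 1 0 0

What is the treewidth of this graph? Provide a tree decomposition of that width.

Treewidth 4.
Bags: B1 = {1, 2, 3, 4, 5}  B2 = {1, 2, 4, 5, 7}  B3 = {2, 3, 4, 5, 6}
Tree: B1–B2, B1–B3

Every bag has size at most 5, so the width is 5 − 1 = 4 and tw(G) ≤ 4. For the lower bound, the 5 vertices {1, 2, 3, 4, 5} are pairwise adjacent, and any tree decomposition puts a clique entirely inside one bag — forcing width ≥ 4. The upper and lower bounds meet at 4, so that is the treewidth.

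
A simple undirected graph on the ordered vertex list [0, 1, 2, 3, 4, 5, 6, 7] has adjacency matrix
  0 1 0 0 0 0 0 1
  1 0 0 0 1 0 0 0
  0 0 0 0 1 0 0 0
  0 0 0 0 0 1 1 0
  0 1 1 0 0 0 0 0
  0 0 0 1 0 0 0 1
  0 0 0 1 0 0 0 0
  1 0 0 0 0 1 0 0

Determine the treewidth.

A width-1 tree decomposition is:
Bags: B1 = {2, 4}  B2 = {1, 4}  B3 = {0, 1}  B4 = {0, 7}  B5 = {5, 7}  B6 = {3, 5}  B7 = {3, 6}
Tree: B1–B2, B2–B3, B3–B4, B4–B5, B5–B6, B6–B7
The largest bag has 2 vertices, giving width 1; this decomposition certifies tw(G) ≤ 1. Any graph with an edge has treewidth ≥ 1, and G has the edge 2–4. Combining the bounds, tw(G) = 1.

1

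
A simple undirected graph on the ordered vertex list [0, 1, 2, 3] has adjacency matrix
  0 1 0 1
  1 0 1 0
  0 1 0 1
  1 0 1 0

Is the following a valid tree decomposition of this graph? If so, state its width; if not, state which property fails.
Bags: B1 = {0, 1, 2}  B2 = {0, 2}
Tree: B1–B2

A tree decomposition must satisfy three properties: every vertex lies in some bag; for every edge, both endpoints lie together in some bag; and for every vertex, the bags containing it form a connected subtree. Here vertex 3 appears in no bag, so the decomposition is invalid.

No — vertex 3 appears in no bag.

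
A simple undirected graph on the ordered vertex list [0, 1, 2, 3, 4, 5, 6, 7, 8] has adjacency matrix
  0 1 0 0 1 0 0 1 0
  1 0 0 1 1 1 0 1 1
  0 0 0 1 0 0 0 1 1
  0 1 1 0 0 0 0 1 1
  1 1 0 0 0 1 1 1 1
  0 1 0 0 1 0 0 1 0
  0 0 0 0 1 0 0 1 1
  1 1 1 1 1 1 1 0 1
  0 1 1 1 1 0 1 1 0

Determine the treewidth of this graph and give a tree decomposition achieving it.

Treewidth 3.
Bags: B1 = {1, 4, 7, 8}  B2 = {1, 3, 7, 8}  B3 = {2, 3, 7, 8}  B4 = {0, 1, 4, 7}  B5 = {4, 6, 7, 8}  B6 = {1, 4, 5, 7}
Tree: B1–B2, B2–B3, B1–B4, B1–B5, B1–B6

Every bag has size at most 4, so the width is 4 − 1 = 3 and tw(G) ≤ 3. Conversely, {1, 3, 7, 8} is a clique of size 4, and the vertices of any clique must share a bag in every tree decomposition; so some bag has ≥ 4 vertices and tw(G) ≥ 3. Hence tw(G) = 3 exactly.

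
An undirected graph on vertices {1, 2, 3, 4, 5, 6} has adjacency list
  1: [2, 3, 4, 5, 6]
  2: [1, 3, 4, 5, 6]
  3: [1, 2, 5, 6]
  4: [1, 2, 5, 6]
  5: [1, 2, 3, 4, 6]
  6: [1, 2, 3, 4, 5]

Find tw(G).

A width-4 tree decomposition is:
Bags: B1 = {1, 2, 3, 5, 6}  B2 = {1, 2, 4, 5, 6}
Tree: B1–B2
The largest bag has 5 vertices, giving width 4; this decomposition certifies tw(G) ≤ 4. For the lower bound, the 5 vertices {1, 2, 3, 5, 6} are pairwise adjacent, and any tree decomposition puts a clique entirely inside one bag — forcing width ≥ 4. Therefore the treewidth is 4.

4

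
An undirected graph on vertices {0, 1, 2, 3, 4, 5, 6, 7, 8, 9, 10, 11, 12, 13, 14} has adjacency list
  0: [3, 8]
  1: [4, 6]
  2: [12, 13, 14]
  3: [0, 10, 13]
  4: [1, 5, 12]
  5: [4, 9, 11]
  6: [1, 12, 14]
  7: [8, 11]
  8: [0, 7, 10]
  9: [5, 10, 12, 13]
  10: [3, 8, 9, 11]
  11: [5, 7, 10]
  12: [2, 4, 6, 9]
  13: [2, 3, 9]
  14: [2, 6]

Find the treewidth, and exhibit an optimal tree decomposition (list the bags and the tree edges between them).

Treewidth 3.
One such decomposition:
Bags: B1 = {1, 4, 6, 14}  B2 = {4, 6, 12, 14}  B3 = {2, 4, 12, 14}  B4 = {2, 4, 5, 12}  B5 = {2, 5, 9, 12}  B6 = {2, 5, 9, 13}  B7 = {5, 9, 11, 13}  B8 = {9, 10, 11, 13}  B9 = {3, 10, 11, 13}  B10 = {3, 7, 10, 11}  B11 = {3, 7, 8, 10}  B12 = {0, 3, 7, 8}
Tree: B1–B2, B2–B3, B3–B4, B4–B5, B5–B6, B6–B7, B7–B8, B8–B9, B9–B10, B10–B11, B11–B12

Each bag holds 4 vertices, so the decomposition has width 3, which upper-bounds the treewidth. For the lower bound: the 4 vertex sets {1,6,14}, {4}, {12}, {2,5,9,13} are disjoint, each induces a connected subgraph, and every pair is joined by at least one edge of G. Contracting each set to a single vertex therefore yields K_{4} as a minor, and since treewidth is minor-monotone, tw(G) ≥ tw(K_{4}) = 3. Therefore the treewidth is 3.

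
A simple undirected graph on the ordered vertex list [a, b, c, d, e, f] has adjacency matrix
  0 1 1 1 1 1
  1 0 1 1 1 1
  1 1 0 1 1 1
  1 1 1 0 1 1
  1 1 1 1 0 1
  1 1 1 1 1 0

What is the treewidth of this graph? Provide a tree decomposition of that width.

Treewidth 5.
One optimal decomposition is:
Bags: B1 = {a, b, c, d, e, f}
Tree: (single bag)

With just one bag of size 6, the width is 6 − 1 = 5, so tw(G) ≤ 5. Conversely, {a, b, c, d, e, f} is a clique of size 6, and the vertices of any clique must share a bag in every tree decomposition; so some bag has ≥ 6 vertices and tw(G) ≥ 5. Combining the bounds, tw(G) = 5.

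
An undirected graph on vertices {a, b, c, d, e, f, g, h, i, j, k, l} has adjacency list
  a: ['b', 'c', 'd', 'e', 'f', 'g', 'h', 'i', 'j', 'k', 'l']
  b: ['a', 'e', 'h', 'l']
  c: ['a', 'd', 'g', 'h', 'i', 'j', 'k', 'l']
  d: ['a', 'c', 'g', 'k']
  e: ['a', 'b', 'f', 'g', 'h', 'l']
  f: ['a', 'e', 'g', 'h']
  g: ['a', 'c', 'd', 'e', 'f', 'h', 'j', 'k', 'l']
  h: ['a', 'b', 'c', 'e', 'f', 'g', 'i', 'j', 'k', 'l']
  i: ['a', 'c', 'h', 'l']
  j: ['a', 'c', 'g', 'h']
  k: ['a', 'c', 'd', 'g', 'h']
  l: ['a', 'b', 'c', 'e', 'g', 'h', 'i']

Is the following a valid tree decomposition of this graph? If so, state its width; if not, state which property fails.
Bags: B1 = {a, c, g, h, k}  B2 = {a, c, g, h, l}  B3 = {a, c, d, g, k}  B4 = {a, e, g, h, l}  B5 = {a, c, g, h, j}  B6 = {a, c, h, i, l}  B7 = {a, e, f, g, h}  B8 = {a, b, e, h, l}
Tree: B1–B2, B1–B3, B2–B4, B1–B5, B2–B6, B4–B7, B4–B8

Vertex coverage: the bags together contain {a, b, c, d, e, f, g, h, i, j, k, l}, the full vertex set. Edge coverage: each edge of G has both endpoints in at least one bag. Running intersection: for every vertex, the bags containing it form a connected subtree. All three properties hold, so this is a valid tree decomposition of width max|bag| − 1 = 4, and hence tw(G) ≤ 4.

Yes; width 4.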